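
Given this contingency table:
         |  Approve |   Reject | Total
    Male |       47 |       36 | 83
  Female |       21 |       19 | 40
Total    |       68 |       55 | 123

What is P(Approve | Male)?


P(Approve | Male) = 47/(47+36) = 47/83

P(Approve|Male) = 47/83 ≈ 56.63%


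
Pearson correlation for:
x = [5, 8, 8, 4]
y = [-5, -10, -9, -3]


n=4, Σx=25, Σy=-27, Σxy=-189, Σx²=169, Σy²=215
r = (4×(-189) - 25×(-27))/√((4×169 - 25²)(4×215 - (-27)²))
= -81/√(51×131) = -81/√6681 ≈ -81/81.7374 ≈ -0.9910

r ≈ -0.9910


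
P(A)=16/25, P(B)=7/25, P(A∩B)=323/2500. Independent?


P(A)×P(B) = 112/625
P(A∩B) = 323/2500
Not equal → NOT independent

No, not independent


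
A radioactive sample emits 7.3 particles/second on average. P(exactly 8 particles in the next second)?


Poisson(λ=7.3): P(X=8) = e^(-λ)×λ^k/k!
= e^(-7.3) × 7.3^8 / 8!
≈ 0.0006755387752 × 8064600.91894 / 40320 ≈ 0.135118

P(X=8) ≈ 0.135118 ≈ 13.51%


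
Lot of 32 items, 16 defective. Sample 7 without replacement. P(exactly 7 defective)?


Hypergeometric: C(16,7)×C(16,0)/C(32,7)
= 11440×1/3365856 = 55/16182

P(X=7) = 55/16182 ≈ 0.34%


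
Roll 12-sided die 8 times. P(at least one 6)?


P(no 6)^8 = (11/12)^8 = 214358881/429981696
P(≥1) = 1 - 214358881/429981696 = 215622815/429981696

P = 215622815/429981696 ≈ 50.15%


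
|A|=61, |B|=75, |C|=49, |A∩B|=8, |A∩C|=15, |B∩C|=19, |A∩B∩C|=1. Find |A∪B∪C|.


|A∪B∪C| = 61+75+49-8-15-19+1 = 144

|A∪B∪C| = 144


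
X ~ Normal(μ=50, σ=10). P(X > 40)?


z = (40-50)/10 = -1.0
P(X > 40) = 1 - P(Z ≤ -1.0) = 1 - 0.1587 = 0.8413

P(X > 40) ≈ 0.8413


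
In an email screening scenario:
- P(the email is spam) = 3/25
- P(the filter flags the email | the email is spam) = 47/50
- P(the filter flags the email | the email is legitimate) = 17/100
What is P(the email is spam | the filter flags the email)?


Using Bayes' theorem:
P(A|B) = P(B|A)·P(A) / P(B)

P(the filter flags the email) = 47/50 × 3/25 + 17/100 × 22/25
= 141/1250 + 187/1250 = 164/625

P(the email is spam|the filter flags the email) = (141/1250) / (164/625) = 141/328

P(the email is spam|the filter flags the email) = 141/328 ≈ 42.99%


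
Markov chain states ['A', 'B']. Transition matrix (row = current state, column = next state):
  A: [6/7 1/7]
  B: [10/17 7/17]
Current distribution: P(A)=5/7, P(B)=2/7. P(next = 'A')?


P(next=A) = Σᵢ P(now=i)×P(i→A)
= 5/7×6/7 + 2/7×10/17
= 30/49 + 20/119 = 650/833

P = 650/833 ≈ 0.7803


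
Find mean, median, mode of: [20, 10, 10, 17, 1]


Sorted: [1, 10, 10, 17, 20]
Mean = 58/5
Median = 10
Freq: {20: 1, 10: 2, 17: 1, 1: 1}
Mode: [10]

Mean=58/5, Median=10, Mode=10


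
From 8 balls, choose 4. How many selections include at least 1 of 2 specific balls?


Complement: C(8,4) - C(6,4) = 70 - 15 = 55

55


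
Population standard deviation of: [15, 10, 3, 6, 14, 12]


Mean = 60/6 = 10
  (15-10)²=25
  (10-10)²=0
  (3-10)²=49
  (6-10)²=16
  (14-10)²=16
  (12-10)²=4
Σ(x-μ)² = 110
σ² = 110/6 = 55/3

σ = √(55/3) ≈ 4.2817


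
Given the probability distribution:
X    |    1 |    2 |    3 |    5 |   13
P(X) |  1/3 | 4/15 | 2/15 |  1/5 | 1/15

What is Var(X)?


E[X] = 47/15
E[X²] = 283/15
Var(X) = E[X²] - (E[X])² = 283/15 - 2209/225 = 2036/225

Var(X) = 2036/225 ≈ 9.0489


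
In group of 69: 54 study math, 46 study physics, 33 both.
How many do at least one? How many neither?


|A∪B| = 54+46-33 = 67
Neither = 69-67 = 2

At least one: 67; Neither: 2


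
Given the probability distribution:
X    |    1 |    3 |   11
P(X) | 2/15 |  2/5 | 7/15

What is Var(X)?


E[X] = 97/15
E[X²] = 301/5
Var(X) = E[X²] - (E[X])² = 301/5 - 9409/225 = 4136/225

Var(X) = 4136/225 ≈ 18.3822


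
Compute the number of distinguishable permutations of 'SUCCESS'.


Letters: 7, freq: {'S': 3, 'U': 1, 'C': 2, 'E': 1}
7!/(3!×1!×2!×1!) = 5040/12 = 420

420


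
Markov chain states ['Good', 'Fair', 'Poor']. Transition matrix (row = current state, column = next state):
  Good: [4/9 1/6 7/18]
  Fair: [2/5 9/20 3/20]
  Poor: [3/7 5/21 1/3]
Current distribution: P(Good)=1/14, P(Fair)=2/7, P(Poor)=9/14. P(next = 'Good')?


P(next=Good) = Σᵢ P(now=i)×P(i→Good)
= 1/14×4/9 + 2/7×2/5 + 9/14×3/7
= 2/63 + 4/35 + 27/98 = 1859/4410

P = 1859/4410 ≈ 0.4215


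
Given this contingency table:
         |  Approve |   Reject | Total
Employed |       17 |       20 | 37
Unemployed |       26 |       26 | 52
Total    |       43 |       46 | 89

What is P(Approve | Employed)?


P(Approve | Employed) = 17/(17+20) = 17/37

P(Approve|Employed) = 17/37 ≈ 45.95%


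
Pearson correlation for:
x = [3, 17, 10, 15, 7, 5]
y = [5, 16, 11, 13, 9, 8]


n=6, Σx=57, Σy=62, Σxy=695, Σx²=697, Σy²=716
r = (6×695 - 57×62)/√((6×697 - 57²)(6×716 - 62²))
= 636/√(933×452) = 636/√421716 ≈ 636/649.3966 ≈ 0.9794

r ≈ 0.9794


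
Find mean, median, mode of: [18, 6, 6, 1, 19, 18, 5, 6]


Sorted: [1, 5, 6, 6, 6, 18, 18, 19]
Mean = 79/8
Median = 6
Freq: {18: 2, 6: 3, 1: 1, 19: 1, 5: 1}
Mode: [6]

Mean=79/8, Median=6, Mode=6


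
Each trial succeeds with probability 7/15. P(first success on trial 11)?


Geometric: P(X=11) = (1-p)^(k-1)×p = (8/15)^10×7/15 = 7516192768/8649755859375

P(X=11) = 7516192768/8649755859375 ≈ 0.09%


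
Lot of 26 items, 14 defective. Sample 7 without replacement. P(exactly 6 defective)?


Hypergeometric: C(14,6)×C(12,1)/C(26,7)
= 3003×12/657800 = 63/1150

P(X=6) = 63/1150 ≈ 5.48%


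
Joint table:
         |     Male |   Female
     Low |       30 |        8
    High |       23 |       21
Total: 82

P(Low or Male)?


P(Low∨Male) = P(Low) + P(Male) - P(Low∧Male)
= (38 + 53 - 30)/82 = 61/82

P = 61/82 ≈ 74.39%


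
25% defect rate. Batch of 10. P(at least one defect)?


P(all good) = (3/4)^10 = 59049/1048576
P(≥1 defect) = 989527/1048576

P = 989527/1048576 ≈ 94.37%


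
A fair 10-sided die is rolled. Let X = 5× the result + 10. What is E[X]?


E[die] = (1+10)/2 = 11/2
E[X] = 5×11/2 + 10 = 75/2

E[X] = 75/2


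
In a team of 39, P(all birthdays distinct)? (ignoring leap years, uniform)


P(all different) = Π(365-i)/365 for i=0..38
= (365/365)×(364/365)×...×(327/365)
= 0.121780

P ≈ 0.1218 ≈ 12.18%


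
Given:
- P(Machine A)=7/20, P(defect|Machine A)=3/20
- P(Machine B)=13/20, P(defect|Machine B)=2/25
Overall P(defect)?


P(B) = Σ P(B|Aᵢ)×P(Aᵢ)
  3/20×7/20 = 21/400
  2/25×13/20 = 13/250
Sum = 209/2000

P(defect) = 209/2000 ≈ 10.45%


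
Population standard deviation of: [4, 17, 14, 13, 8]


Mean = 56/5
  (4-56/5)²=1296/25
  (17-56/5)²=841/25
  (14-56/5)²=196/25
  (13-56/5)²=81/25
  (8-56/5)²=256/25
Σ(x-μ)² = 534/5
σ² = (534/5)/5 = 534/25

σ = √(534/25) ≈ 4.6217


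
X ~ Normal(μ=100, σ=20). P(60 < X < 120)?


z₁=(60-100)/20=-2.0, z₂=(120-100)/20=1.0
P = Φ(1.0) - Φ(-2.0) = 0.841345 - 0.022750 = 0.818595 ≈ 0.8186

P(60 < X < 120) ≈ 0.8186


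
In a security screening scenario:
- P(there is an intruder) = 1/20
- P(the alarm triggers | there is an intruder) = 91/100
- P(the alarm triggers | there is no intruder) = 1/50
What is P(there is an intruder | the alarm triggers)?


Using Bayes' theorem:
P(A|B) = P(B|A)·P(A) / P(B)

P(the alarm triggers) = 91/100 × 1/20 + 1/50 × 19/20
= 91/2000 + 19/1000 = 129/2000

P(there is an intruder|the alarm triggers) = (91/2000) / (129/2000) = 91/129

P(there is an intruder|the alarm triggers) = 91/129 ≈ 70.54%


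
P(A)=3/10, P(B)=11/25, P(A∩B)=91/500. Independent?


P(A)×P(B) = 33/250
P(A∩B) = 91/500
Not equal → NOT independent

No, not independent


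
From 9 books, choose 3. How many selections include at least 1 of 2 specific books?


Complement: C(9,3) - C(7,3) = 84 - 35 = 49

49


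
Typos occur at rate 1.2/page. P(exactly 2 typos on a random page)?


Poisson(λ=1.2): P(X=2) = e^(-λ)×λ^k/k!
= e^(-1.2) × 1.2^2 / 2!
≈ 0.3011942119 × 1.44 / 2 ≈ 0.216860

P(X=2) ≈ 0.216860 ≈ 21.69%


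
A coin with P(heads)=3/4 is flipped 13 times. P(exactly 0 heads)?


Binomial: P(X=0) = C(13,0)×p^0×(1-p)^13
= 1 × 1 × 1/67108864 = 1/67108864

P(X=0) = 1/67108864 ≈ 0.00%


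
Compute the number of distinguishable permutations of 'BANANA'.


Letters: 6, freq: {'B': 1, 'A': 3, 'N': 2}
6!/(1!×3!×2!) = 720/12 = 60

60


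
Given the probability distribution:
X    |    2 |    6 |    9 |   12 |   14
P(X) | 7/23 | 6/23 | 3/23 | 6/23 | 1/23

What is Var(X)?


E[X] = 163/23
E[X²] = 1547/23
Var(X) = E[X²] - (E[X])² = 1547/23 - 26569/529 = 9012/529

Var(X) = 9012/529 ≈ 17.0359


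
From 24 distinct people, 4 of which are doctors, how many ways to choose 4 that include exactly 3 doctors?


Choose 3 of the 4 doctors and 1 of the other 20 people:
C(4,3)×C(20,1) = 4×20 = 80

80


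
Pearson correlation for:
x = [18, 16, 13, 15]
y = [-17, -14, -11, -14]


n=4, Σx=62, Σy=-56, Σxy=-883, Σx²=974, Σy²=802
r = (4×(-883) - 62×(-56))/√((4×974 - 62²)(4×802 - (-56)²))
= -60/√(52×72) = -60/√3744 ≈ -60/61.1882 ≈ -0.9806

r ≈ -0.9806


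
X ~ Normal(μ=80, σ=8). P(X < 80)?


z = (80-80)/8 = 0.0
P(Z < 0.0) = 0.5000

P(X < 80) ≈ 0.5000


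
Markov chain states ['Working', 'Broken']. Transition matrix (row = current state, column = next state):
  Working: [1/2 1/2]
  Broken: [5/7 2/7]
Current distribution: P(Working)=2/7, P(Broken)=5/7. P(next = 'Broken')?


P(next=Broken) = Σᵢ P(now=i)×P(i→Broken)
= 2/7×1/2 + 5/7×2/7
= 1/7 + 10/49 = 17/49

P = 17/49 ≈ 0.3469


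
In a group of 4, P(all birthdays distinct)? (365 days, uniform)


P(all different) = Π(365-i)/365 for i=0..3
= (365/365)×(364/365)×...×(362/365)
= 0.983644

P ≈ 0.9836 ≈ 98.36%


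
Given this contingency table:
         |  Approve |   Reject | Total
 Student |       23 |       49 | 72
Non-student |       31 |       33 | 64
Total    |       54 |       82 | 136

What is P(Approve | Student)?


P(Approve | Student) = 23/(23+49) = 23/72

P(Approve|Student) = 23/72 ≈ 31.94%


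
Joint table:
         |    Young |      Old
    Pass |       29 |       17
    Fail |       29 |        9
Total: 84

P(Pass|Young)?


P(Pass|Young) = 29/(29+29) = 29/58 = 1/2

P = 1/2 ≈ 50.00%


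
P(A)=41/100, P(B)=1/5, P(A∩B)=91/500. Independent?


P(A)×P(B) = 41/500
P(A∩B) = 91/500
Not equal → NOT independent

No, not independent


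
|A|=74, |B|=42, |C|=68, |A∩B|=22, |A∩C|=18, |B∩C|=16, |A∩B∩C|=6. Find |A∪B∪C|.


|A∪B∪C| = 74+42+68-22-18-16+6 = 134

|A∪B∪C| = 134


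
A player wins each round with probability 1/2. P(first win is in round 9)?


Geometric: P(X=9) = (1-p)^(k-1)×p = (1/2)^8×1/2 = 1/512

P(X=9) = 1/512 ≈ 0.20%


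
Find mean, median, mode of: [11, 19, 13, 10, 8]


Sorted: [8, 10, 11, 13, 19]
Mean = 61/5
Median = 11
Freq: {11: 1, 19: 1, 13: 1, 10: 1, 8: 1}
Mode: No mode

Mean=61/5, Median=11, Mode=No mode


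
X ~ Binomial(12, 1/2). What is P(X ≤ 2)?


P(X ≤ 2) = Σ P(X=i) for i=0..2
P(X=0) = 1/4096
P(X=1) = 3/1024
P(X=2) = 33/2048
Sum = 79/4096

P(X ≤ 2) = 79/4096 ≈ 1.93%


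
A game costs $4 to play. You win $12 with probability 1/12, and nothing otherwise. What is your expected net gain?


E[gain] = (12-4)×1/12 + (-4)×11/12
= 2/3 - 11/3 = -3

Expected net gain = $-3 ≈ $-3.00


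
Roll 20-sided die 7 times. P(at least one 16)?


P(no 16)^7 = (19/20)^7 = 893871739/1280000000
P(≥1) = 1 - 893871739/1280000000 = 386128261/1280000000

P = 386128261/1280000000 ≈ 30.17%


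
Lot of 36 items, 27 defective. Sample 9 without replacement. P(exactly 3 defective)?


Hypergeometric: C(27,3)×C(9,6)/C(36,9)
= 2925×84/94143280 = 1755/672452

P(X=3) = 1755/672452 ≈ 0.26%


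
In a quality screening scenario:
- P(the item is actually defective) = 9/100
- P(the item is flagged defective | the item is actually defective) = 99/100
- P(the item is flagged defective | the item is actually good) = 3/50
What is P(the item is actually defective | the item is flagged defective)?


Using Bayes' theorem:
P(A|B) = P(B|A)·P(A) / P(B)

P(the item is flagged defective) = 99/100 × 9/100 + 3/50 × 91/100
= 891/10000 + 273/5000 = 1437/10000

P(the item is actually defective|the item is flagged defective) = (891/10000) / (1437/10000) = 297/479

P(the item is actually defective|the item is flagged defective) = 297/479 ≈ 62.00%


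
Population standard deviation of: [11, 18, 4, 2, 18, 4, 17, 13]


Mean = 87/8
  (11-87/8)²=1/64
  (18-87/8)²=3249/64
  (4-87/8)²=3025/64
  (2-87/8)²=5041/64
  (18-87/8)²=3249/64
  (4-87/8)²=3025/64
  (17-87/8)²=2401/64
  (13-87/8)²=289/64
Σ(x-μ)² = 2535/8
σ² = (2535/8)/8 = 2535/64

σ = √(2535/64) ≈ 6.2936


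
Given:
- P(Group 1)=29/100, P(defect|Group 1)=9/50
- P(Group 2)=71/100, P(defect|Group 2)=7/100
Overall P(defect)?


P(B) = Σ P(B|Aᵢ)×P(Aᵢ)
  9/50×29/100 = 261/5000
  7/100×71/100 = 497/10000
Sum = 1019/10000

P(defect) = 1019/10000 ≈ 10.19%


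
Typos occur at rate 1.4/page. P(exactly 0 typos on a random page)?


Poisson(λ=1.4): P(X=0) = e^(-λ)×λ^k/k!
= e^(-1.4) × 1.4^0 / 0!
≈ 0.2465969639 × 1 / 1 ≈ 0.246597

P(X=0) ≈ 0.246597 ≈ 24.66%


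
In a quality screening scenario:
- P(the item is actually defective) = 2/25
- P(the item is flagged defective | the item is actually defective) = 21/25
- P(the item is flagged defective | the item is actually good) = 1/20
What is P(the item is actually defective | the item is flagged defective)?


Using Bayes' theorem:
P(A|B) = P(B|A)·P(A) / P(B)

P(the item is flagged defective) = 21/25 × 2/25 + 1/20 × 23/25
= 42/625 + 23/500 = 283/2500

P(the item is actually defective|the item is flagged defective) = (42/625) / (283/2500) = 168/283

P(the item is actually defective|the item is flagged defective) = 168/283 ≈ 59.36%


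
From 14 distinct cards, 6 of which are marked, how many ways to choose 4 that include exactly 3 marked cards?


Choose 3 of the 6 marked cards and 1 of the other 8 cards:
C(6,3)×C(8,1) = 20×8 = 160

160


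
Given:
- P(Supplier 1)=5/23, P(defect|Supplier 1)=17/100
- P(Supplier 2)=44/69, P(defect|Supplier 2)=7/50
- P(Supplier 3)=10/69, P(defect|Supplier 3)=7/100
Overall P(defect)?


P(B) = Σ P(B|Aᵢ)×P(Aᵢ)
  17/100×5/23 = 17/460
  7/50×44/69 = 154/1725
  7/100×10/69 = 7/690
Sum = 941/6900

P(defect) = 941/6900 ≈ 13.64%


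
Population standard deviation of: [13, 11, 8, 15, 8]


Mean = 55/5 = 11
  (13-11)²=4
  (11-11)²=0
  (8-11)²=9
  (15-11)²=16
  (8-11)²=9
Σ(x-μ)² = 38
σ² = 38/5

σ = √(38/5) ≈ 2.7568


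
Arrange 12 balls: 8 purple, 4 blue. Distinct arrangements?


12!/(8!×4!) = 495

495


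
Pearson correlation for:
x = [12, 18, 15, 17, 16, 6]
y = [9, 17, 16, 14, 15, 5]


n=6, Σx=84, Σy=76, Σxy=1162, Σx²=1274, Σy²=1072
r = (6×1162 - 84×76)/√((6×1274 - 84²)(6×1072 - 76²))
= 588/√(588×656) = 588/√385728 ≈ 588/621.0700 ≈ 0.9468

r ≈ 0.9468


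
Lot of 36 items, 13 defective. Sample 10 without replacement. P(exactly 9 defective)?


Hypergeometric: C(13,9)×C(23,1)/C(36,10)
= 715×23/254186856 = 1495/23107896

P(X=9) = 1495/23107896 ≈ 0.01%


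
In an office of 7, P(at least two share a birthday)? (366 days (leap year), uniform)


P(all different) = Π(366-i)/366 for i=0..6
= 0.943914
P(match) = 1 - 0.943914 = 0.056086

P ≈ 0.0561 ≈ 5.61%


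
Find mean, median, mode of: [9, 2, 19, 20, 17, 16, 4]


Sorted: [2, 4, 9, 16, 17, 19, 20]
Mean = 87/7
Median = 16
Freq: {9: 1, 2: 1, 19: 1, 20: 1, 17: 1, 16: 1, 4: 1}
Mode: No mode

Mean=87/7, Median=16, Mode=No mode


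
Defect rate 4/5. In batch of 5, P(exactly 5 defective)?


Binomial: P(X=5) = C(5,5)×p^5×(1-p)^0
= 1 × 1024/3125 × 1 = 1024/3125

P(X=5) = 1024/3125 ≈ 32.77%


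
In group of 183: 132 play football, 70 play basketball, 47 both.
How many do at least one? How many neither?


|A∪B| = 132+70-47 = 155
Neither = 183-155 = 28

At least one: 155; Neither: 28


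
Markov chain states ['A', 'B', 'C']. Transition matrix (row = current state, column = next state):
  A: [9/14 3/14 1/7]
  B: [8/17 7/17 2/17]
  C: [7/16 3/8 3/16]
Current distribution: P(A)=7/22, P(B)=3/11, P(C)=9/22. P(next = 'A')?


P(next=A) = Σᵢ P(now=i)×P(i→A)
= 7/22×9/14 + 3/11×8/17 + 9/22×7/16
= 9/44 + 24/187 + 63/352 = 3063/5984

P = 3063/5984 ≈ 0.5119


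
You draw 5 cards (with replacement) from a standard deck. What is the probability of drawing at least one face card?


P(not a face card) = 40/52 = 10/13
P(none in 5 draws) = (10/13)^5 = 100000/371293
P(≥1 face card) = 1 - 100000/371293 = 271293/371293

P = 271293/371293 ≈ 73.07%


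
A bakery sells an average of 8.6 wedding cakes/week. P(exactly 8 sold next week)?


Poisson(λ=8.6): P(X=8) = e^(-λ)×λ^k/k!
= e^(-8.6) × 8.6^8 / 8!
≈ 0.0001841057937 × 29921792.7107 / 40320 ≈ 0.136626

P(X=8) ≈ 0.136626 ≈ 13.66%


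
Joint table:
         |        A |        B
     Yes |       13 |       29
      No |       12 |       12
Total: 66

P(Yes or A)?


P(Yes∨A) = P(Yes) + P(A) - P(Yes∧A)
= (42 + 25 - 13)/66 = 54/66 = 9/11

P = 9/11 ≈ 81.82%


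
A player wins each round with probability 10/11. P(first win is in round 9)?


Geometric: P(X=9) = (1-p)^(k-1)×p = (1/11)^8×10/11 = 10/2357947691

P(X=9) = 10/2357947691 ≈ 0.00%


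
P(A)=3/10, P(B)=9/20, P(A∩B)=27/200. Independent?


P(A)×P(B) = 27/200
P(A∩B) = 27/200
Equal ✓ → Independent

Yes, independent


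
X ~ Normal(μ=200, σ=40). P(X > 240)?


z = (240-200)/40 = 1.0
P(X > 240) = 1 - P(Z ≤ 1.0) = 1 - 0.8413 = 0.1587

P(X > 240) ≈ 0.1587


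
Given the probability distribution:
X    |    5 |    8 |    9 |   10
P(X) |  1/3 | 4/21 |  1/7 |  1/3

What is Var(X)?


E[X] = 164/21
E[X²] = 458/7
Var(X) = E[X²] - (E[X])² = 458/7 - 26896/441 = 1958/441

Var(X) = 1958/441 ≈ 4.4399


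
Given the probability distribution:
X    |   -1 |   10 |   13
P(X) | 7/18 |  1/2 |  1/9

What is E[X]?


E[X] = Σ x·P(X=x)
= (-1)×(7/18) + (10)×(1/2) + (13)×(1/9)
= 109/18

E[X] = 109/18


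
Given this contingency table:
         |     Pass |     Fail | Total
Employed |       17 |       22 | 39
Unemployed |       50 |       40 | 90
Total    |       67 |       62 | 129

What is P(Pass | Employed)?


P(Pass | Employed) = 17/(17+22) = 17/39

P(Pass|Employed) = 17/39 ≈ 43.59%


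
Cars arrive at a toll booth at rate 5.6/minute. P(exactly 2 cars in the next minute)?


Poisson(λ=5.6): P(X=2) = e^(-λ)×λ^k/k!
= e^(-5.6) × 5.6^2 / 2!
≈ 0.003697863716 × 31.36 / 2 ≈ 0.057983

P(X=2) ≈ 0.057983 ≈ 5.80%


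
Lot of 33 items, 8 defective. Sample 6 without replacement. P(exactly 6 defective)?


Hypergeometric: C(8,6)×C(25,0)/C(33,6)
= 28×1/1107568 = 1/39556

P(X=6) = 1/39556 ≈ 0.00%


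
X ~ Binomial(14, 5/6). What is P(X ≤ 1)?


P(X ≤ 1) = Σ P(X=i) for i=0..1
P(X=0) = 1/78364164096
P(X=1) = 35/39182082048
Sum = 71/78364164096

P(X ≤ 1) = 71/78364164096 ≈ 0.00%


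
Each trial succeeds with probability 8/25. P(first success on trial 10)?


Geometric: P(X=10) = (1-p)^(k-1)×p = (17/25)^9×8/25 = 948703011976/95367431640625

P(X=10) = 948703011976/95367431640625 ≈ 0.99%


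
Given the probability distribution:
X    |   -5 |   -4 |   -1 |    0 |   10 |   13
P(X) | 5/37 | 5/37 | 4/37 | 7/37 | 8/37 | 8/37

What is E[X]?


E[X] = Σ x·P(X=x)
= (-5)×(5/37) + (-4)×(5/37) + (-1)×(4/37) + (0)×(7/37) + (10)×(8/37) + (13)×(8/37)
= 135/37

E[X] = 135/37


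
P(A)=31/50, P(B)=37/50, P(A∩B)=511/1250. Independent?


P(A)×P(B) = 1147/2500
P(A∩B) = 511/1250
Not equal → NOT independent

No, not independent


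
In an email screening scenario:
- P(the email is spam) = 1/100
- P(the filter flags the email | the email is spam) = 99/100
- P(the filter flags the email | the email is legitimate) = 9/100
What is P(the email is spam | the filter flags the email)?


Using Bayes' theorem:
P(A|B) = P(B|A)·P(A) / P(B)

P(the filter flags the email) = 99/100 × 1/100 + 9/100 × 99/100
= 99/10000 + 891/10000 = 99/1000

P(the email is spam|the filter flags the email) = (99/10000) / (99/1000) = 1/10

P(the email is spam|the filter flags the email) = 1/10 ≈ 10.00%


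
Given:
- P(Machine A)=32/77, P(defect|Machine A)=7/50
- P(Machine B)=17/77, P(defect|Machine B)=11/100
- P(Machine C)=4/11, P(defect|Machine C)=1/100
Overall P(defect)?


P(B) = Σ P(B|Aᵢ)×P(Aᵢ)
  7/50×32/77 = 16/275
  11/100×17/77 = 17/700
  1/100×4/11 = 1/275
Sum = 663/7700

P(defect) = 663/7700 ≈ 8.61%


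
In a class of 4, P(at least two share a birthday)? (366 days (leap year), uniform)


P(all different) = Π(366-i)/366 for i=0..3
= 0.983689
P(match) = 1 - 0.983689 = 0.016311

P ≈ 0.0163 ≈ 1.63%


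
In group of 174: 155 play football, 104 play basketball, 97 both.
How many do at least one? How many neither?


|A∪B| = 155+104-97 = 162
Neither = 174-162 = 12

At least one: 162; Neither: 12


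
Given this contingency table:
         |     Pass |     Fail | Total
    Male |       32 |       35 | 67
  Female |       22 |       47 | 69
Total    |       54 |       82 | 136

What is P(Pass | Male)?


P(Pass | Male) = 32/(32+35) = 32/67

P(Pass|Male) = 32/67 ≈ 47.76%


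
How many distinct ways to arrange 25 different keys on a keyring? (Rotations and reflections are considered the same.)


Free circular arrangements: rotations and reflections both identified.
(n-1)!/2 = 24!/2 = 620448401733239439360000/2 = 310224200866619719680000

310224200866619719680000


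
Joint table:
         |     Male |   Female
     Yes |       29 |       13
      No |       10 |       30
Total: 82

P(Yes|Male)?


P(Yes|Male) = 29/(29+10) = 29/39

P = 29/39 ≈ 74.36%


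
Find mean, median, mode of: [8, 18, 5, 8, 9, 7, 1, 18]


Sorted: [1, 5, 7, 8, 8, 9, 18, 18]
Mean = 74/8 = 37/4
Median = 8
Freq: {8: 2, 18: 2, 5: 1, 9: 1, 7: 1, 1: 1}
Mode: [8, 18]

Mean=37/4, Median=8, Mode=[8, 18]


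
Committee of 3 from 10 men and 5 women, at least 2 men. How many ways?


Count by #men:
  2M,1W: C(10,2)×C(5,1)=225
  3M,0W: C(10,3)×C(5,0)=120
Total = 345

345


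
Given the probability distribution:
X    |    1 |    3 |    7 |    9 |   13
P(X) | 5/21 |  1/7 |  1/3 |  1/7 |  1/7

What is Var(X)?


E[X] = 43/7
E[X²] = 375/7
Var(X) = E[X²] - (E[X])² = 375/7 - 1849/49 = 776/49

Var(X) = 776/49 ≈ 15.8367


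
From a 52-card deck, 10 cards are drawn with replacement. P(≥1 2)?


P(not a 2) = 48/52 = 12/13
P(none in 10 draws) = (12/13)^10 = 61917364224/137858491849
P(≥1 2) = 1 - 61917364224/137858491849 = 75941127625/137858491849

P = 75941127625/137858491849 ≈ 55.09%


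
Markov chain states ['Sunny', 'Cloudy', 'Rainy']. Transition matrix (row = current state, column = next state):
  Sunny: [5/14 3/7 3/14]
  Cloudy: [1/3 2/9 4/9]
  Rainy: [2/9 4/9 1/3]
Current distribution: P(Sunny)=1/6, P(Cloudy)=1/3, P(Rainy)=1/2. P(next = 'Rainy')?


P(next=Rainy) = Σᵢ P(now=i)×P(i→Rainy)
= 1/6×3/14 + 1/3×4/9 + 1/2×1/3
= 1/28 + 4/27 + 1/6 = 265/756

P = 265/756 ≈ 0.3505


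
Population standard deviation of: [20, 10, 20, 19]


Mean = 69/4
  (20-69/4)²=121/16
  (10-69/4)²=841/16
  (20-69/4)²=121/16
  (19-69/4)²=49/16
Σ(x-μ)² = 283/4
σ² = (283/4)/4 = 283/16

σ = √(283/16) ≈ 4.2057


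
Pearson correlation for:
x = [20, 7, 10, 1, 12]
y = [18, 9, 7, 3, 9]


n=5, Σx=50, Σy=46, Σxy=604, Σx²=694, Σy²=544
r = (5×604 - 50×46)/√((5×694 - 50²)(5×544 - 46²))
= 720/√(970×604) = 720/√585880 ≈ 720/765.4280 ≈ 0.9407

r ≈ 0.9407


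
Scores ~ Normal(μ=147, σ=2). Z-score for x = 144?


z = (x - μ)/σ = (144 - 147)/2 = -1.5

z = -1.5


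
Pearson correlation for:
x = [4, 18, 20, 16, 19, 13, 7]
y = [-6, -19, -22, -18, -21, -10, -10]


n=7, Σx=97, Σy=-106, Σxy=-1693, Σx²=1575, Σy²=1846
r = (7×(-1693) - 97×(-106))/√((7×1575 - 97²)(7×1846 - (-106)²))
= -1569/√(1616×1686) = -1569/√2724576 ≈ -1569/1650.6290 ≈ -0.9505

r ≈ -0.9505


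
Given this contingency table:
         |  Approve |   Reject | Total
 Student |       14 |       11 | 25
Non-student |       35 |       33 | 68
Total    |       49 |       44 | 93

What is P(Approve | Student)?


P(Approve | Student) = 14/(14+11) = 14/25

P(Approve|Student) = 14/25 ≈ 56.00%


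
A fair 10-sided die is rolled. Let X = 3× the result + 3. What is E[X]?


E[die] = (1+10)/2 = 11/2
E[X] = 3×11/2 + 3 = 39/2

E[X] = 39/2


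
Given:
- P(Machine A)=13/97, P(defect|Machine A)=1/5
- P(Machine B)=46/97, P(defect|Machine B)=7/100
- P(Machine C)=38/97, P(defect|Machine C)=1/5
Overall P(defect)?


P(B) = Σ P(B|Aᵢ)×P(Aᵢ)
  1/5×13/97 = 13/485
  7/100×46/97 = 161/4850
  1/5×38/97 = 38/485
Sum = 671/4850

P(defect) = 671/4850 ≈ 13.84%


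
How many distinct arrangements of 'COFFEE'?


Letters: 6, freq: {'C': 1, 'O': 1, 'F': 2, 'E': 2}
6!/(1!×1!×2!×2!) = 720/4 = 180

180


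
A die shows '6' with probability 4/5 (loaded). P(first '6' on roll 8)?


Geometric: P(X=8) = (1-p)^(k-1)×p = (1/5)^7×4/5 = 4/390625

P(X=8) = 4/390625 ≈ 0.00%


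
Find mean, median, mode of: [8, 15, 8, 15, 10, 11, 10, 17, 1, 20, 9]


Sorted: [1, 8, 8, 9, 10, 10, 11, 15, 15, 17, 20]
Mean = 124/11
Median = 10
Freq: {8: 2, 15: 2, 10: 2, 11: 1, 17: 1, 1: 1, 20: 1, 9: 1}
Mode: [8, 10, 15]

Mean=124/11, Median=10, Mode=[8, 10, 15]


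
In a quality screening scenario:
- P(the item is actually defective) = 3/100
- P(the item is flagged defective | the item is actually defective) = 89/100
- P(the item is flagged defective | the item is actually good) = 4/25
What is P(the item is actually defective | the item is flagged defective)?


Using Bayes' theorem:
P(A|B) = P(B|A)·P(A) / P(B)

P(the item is flagged defective) = 89/100 × 3/100 + 4/25 × 97/100
= 267/10000 + 97/625 = 1819/10000

P(the item is actually defective|the item is flagged defective) = (267/10000) / (1819/10000) = 267/1819

P(the item is actually defective|the item is flagged defective) = 267/1819 ≈ 14.68%


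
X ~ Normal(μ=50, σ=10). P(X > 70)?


z = (70-50)/10 = 2.0
P(X > 70) = 1 - P(Z ≤ 2.0) = 1 - 0.9772 = 0.0228

P(X > 70) ≈ 0.0228


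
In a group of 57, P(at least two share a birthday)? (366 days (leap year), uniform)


P(all different) = Π(366-i)/366 for i=0..56
= 0.010010
P(match) = 1 - 0.010010 = 0.989990

P ≈ 0.9900 ≈ 99.00%


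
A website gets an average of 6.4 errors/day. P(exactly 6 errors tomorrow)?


Poisson(λ=6.4): P(X=6) = e^(-λ)×λ^k/k!
= e^(-6.4) × 6.4^6 / 6!
≈ 0.001661557273 × 68719.476736 / 720 ≈ 0.158585

P(X=6) ≈ 0.158585 ≈ 15.86%


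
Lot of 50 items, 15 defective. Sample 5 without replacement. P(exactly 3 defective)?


Hypergeometric: C(15,3)×C(35,2)/C(50,5)
= 455×595/2118760 = 1105/8648

P(X=3) = 1105/8648 ≈ 12.78%


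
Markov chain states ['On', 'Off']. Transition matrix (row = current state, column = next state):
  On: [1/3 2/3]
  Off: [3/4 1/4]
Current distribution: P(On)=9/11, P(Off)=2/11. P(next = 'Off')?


P(next=Off) = Σᵢ P(now=i)×P(i→Off)
= 9/11×2/3 + 2/11×1/4
= 6/11 + 1/22 = 13/22

P = 13/22 ≈ 0.5909


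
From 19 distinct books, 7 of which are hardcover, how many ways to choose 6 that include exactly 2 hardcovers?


Choose 2 of the 7 hardcovers and 4 of the other 12 books:
C(7,2)×C(12,4) = 21×495 = 10395

10395


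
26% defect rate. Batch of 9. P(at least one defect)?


P(all good) = (37/50)^9 = 129961739795077/1953125000000000
P(≥1 defect) = 1823163260204923/1953125000000000

P = 1823163260204923/1953125000000000 ≈ 93.35%


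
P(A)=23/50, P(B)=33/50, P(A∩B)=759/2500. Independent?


P(A)×P(B) = 759/2500
P(A∩B) = 759/2500
Equal ✓ → Independent

Yes, independent


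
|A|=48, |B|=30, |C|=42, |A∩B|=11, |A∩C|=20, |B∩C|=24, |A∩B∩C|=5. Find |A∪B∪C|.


|A∪B∪C| = 48+30+42-11-20-24+5 = 70

|A∪B∪C| = 70


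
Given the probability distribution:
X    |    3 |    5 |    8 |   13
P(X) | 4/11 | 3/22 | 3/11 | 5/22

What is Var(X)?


E[X] = 76/11
E[X²] = 688/11
Var(X) = E[X²] - (E[X])² = 688/11 - 5776/121 = 1792/121

Var(X) = 1792/121 ≈ 14.8099


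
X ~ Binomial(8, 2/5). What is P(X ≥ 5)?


P(X ≥ 5) = Σ P(X=i) for i=5..8
P(X=5) = 48384/390625
P(X=6) = 16128/390625
P(X=7) = 3072/390625
P(X=8) = 256/390625
Sum = 13568/78125

P(X ≥ 5) = 13568/78125 ≈ 17.37%


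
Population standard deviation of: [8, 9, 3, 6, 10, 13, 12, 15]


Mean = 76/8 = 19/2
  (8-19/2)²=9/4
  (9-19/2)²=1/4
  (3-19/2)²=169/4
  (6-19/2)²=49/4
  (10-19/2)²=1/4
  (13-19/2)²=49/4
  (12-19/2)²=25/4
  (15-19/2)²=121/4
Σ(x-μ)² = 106
σ² = 106/8 = 53/4

σ = √(53/4) ≈ 3.6401


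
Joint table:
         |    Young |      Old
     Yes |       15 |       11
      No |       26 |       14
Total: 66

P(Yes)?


P(Yes) = (15+11)/66 = 26/66 = 13/33

P(Yes) = 13/33 ≈ 39.39%


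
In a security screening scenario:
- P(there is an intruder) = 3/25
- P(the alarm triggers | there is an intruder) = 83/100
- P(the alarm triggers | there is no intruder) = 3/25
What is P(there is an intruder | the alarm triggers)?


Using Bayes' theorem:
P(A|B) = P(B|A)·P(A) / P(B)

P(the alarm triggers) = 83/100 × 3/25 + 3/25 × 22/25
= 249/2500 + 66/625 = 513/2500

P(there is an intruder|the alarm triggers) = (249/2500) / (513/2500) = 83/171

P(there is an intruder|the alarm triggers) = 83/171 ≈ 48.54%


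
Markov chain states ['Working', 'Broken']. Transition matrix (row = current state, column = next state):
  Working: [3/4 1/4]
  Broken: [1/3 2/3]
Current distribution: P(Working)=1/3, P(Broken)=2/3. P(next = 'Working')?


P(next=Working) = Σᵢ P(now=i)×P(i→Working)
= 1/3×3/4 + 2/3×1/3
= 1/4 + 2/9 = 17/36

P = 17/36 ≈ 0.4722


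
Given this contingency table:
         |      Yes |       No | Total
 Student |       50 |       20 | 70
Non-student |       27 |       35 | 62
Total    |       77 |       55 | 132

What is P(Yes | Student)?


P(Yes | Student) = 50/(50+20) = 50/70 = 5/7

P(Yes|Student) = 5/7 ≈ 71.43%


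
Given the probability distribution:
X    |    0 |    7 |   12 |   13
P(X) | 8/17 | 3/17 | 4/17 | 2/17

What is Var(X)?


E[X] = 95/17
E[X²] = 1061/17
Var(X) = E[X²] - (E[X])² = 1061/17 - 9025/289 = 9012/289

Var(X) = 9012/289 ≈ 31.1834


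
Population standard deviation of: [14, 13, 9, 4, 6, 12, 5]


Mean = 63/7 = 9
  (14-9)²=25
  (13-9)²=16
  (9-9)²=0
  (4-9)²=25
  (6-9)²=9
  (12-9)²=9
  (5-9)²=16
Σ(x-μ)² = 100
σ² = 100/7

σ = √(100/7) ≈ 3.7796


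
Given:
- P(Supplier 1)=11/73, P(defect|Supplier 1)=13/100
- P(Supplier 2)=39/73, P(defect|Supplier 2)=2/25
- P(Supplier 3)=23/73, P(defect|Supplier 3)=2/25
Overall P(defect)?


P(B) = Σ P(B|Aᵢ)×P(Aᵢ)
  13/100×11/73 = 143/7300
  2/25×39/73 = 78/1825
  2/25×23/73 = 46/1825
Sum = 639/7300

P(defect) = 639/7300 ≈ 8.75%


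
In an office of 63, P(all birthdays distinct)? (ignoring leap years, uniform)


P(all different) = Π(365-i)/365 for i=0..62
= (365/365)×(364/365)×...×(303/365)
= 0.003396

P ≈ 0.0034 ≈ 0.34%


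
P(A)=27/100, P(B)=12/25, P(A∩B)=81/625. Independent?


P(A)×P(B) = 81/625
P(A∩B) = 81/625
Equal ✓ → Independent

Yes, independent


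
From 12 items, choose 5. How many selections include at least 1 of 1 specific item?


Complement: C(12,5) - C(11,5) = 792 - 462 = 330

330


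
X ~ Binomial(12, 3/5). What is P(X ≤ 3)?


P(X ≤ 3) = Σ P(X=i) for i=0..3
P(X=0) = 4096/244140625
P(X=1) = 73728/244140625
P(X=2) = 608256/244140625
P(X=3) = 608256/48828125
Sum = 745472/48828125

P(X ≤ 3) = 745472/48828125 ≈ 1.53%


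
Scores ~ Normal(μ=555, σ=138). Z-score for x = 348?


z = (x - μ)/σ = (348 - 555)/138 = -1.5

z = -1.5


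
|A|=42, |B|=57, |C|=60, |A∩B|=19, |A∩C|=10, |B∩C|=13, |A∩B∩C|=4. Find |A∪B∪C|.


|A∪B∪C| = 42+57+60-19-10-13+4 = 121

|A∪B∪C| = 121


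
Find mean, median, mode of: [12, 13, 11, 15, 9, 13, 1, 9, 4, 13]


Sorted: [1, 4, 9, 9, 11, 12, 13, 13, 13, 15]
Mean = 100/10 = 10
Median = 23/2
Freq: {12: 1, 13: 3, 11: 1, 15: 1, 9: 2, 1: 1, 4: 1}
Mode: [13]

Mean=10, Median=23/2, Mode=13


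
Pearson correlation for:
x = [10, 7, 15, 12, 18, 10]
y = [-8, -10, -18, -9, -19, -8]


n=6, Σx=72, Σy=-72, Σxy=-950, Σx²=942, Σy²=994
r = (6×(-950) - 72×(-72))/√((6×942 - 72²)(6×994 - (-72)²))
= -516/√(468×780) = -516/√365040 ≈ -516/604.1854 ≈ -0.8540

r ≈ -0.8540


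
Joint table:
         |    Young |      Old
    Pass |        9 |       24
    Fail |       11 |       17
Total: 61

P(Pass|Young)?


P(Pass|Young) = 9/(9+11) = 9/20

P = 9/20 ≈ 45.00%


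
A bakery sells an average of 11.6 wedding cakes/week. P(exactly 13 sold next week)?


Poisson(λ=11.6): P(X=13) = e^(-λ)×λ^k/k!
= e^(-11.6) × 11.6^13 / 13!
≈ 9.166087736e-06 × 6.88579136852e+13 / 6227020800 ≈ 0.101358

P(X=13) ≈ 0.101358 ≈ 10.14%


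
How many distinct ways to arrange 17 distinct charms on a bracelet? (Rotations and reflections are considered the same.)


Free circular arrangements: rotations and reflections both identified.
(n-1)!/2 = 16!/2 = 20922789888000/2 = 10461394944000

10461394944000


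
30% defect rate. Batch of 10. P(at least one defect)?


P(all good) = (7/10)^10 = 282475249/10000000000
P(≥1 defect) = 9717524751/10000000000

P = 9717524751/10000000000 ≈ 97.18%


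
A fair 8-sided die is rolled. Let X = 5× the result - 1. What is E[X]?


E[die] = (1+8)/2 = 9/2
E[X] = 5×9/2 - 1 = 43/2

E[X] = 43/2


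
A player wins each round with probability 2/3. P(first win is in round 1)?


Geometric: P(X=1) = (1-p)^(k-1)×p = (1/3)^0×2/3 = 2/3

P(X=1) = 2/3 ≈ 66.67%


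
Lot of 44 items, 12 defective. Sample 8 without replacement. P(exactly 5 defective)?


Hypergeometric: C(12,5)×C(32,3)/C(44,8)
= 792×4960/177232627 = 357120/16112057

P(X=5) = 357120/16112057 ≈ 2.22%


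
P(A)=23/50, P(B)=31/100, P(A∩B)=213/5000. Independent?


P(A)×P(B) = 713/5000
P(A∩B) = 213/5000
Not equal → NOT independent

No, not independent


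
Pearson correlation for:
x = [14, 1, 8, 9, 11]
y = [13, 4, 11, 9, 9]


n=5, Σx=43, Σy=46, Σxy=454, Σx²=463, Σy²=468
r = (5×454 - 43×46)/√((5×463 - 43²)(5×468 - 46²))
= 292/√(466×224) = 292/√104384 ≈ 292/323.0851 ≈ 0.9038

r ≈ 0.9038


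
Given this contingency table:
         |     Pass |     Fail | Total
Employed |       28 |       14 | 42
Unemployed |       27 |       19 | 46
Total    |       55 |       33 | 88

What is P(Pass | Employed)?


P(Pass | Employed) = 28/(28+14) = 28/42 = 2/3

P(Pass|Employed) = 2/3 ≈ 66.67%


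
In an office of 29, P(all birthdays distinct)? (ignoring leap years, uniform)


P(all different) = Π(365-i)/365 for i=0..28
= (365/365)×(364/365)×...×(337/365)
= 0.319031

P ≈ 0.3190 ≈ 31.90%


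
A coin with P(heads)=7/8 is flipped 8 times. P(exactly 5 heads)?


Binomial: P(X=5) = C(8,5)×p^5×(1-p)^3
= 56 × 16807/32768 × 1/512 = 117649/2097152

P(X=5) = 117649/2097152 ≈ 5.61%


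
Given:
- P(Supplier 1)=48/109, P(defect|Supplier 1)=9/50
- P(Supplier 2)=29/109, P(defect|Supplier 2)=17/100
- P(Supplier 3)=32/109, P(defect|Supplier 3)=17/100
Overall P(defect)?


P(B) = Σ P(B|Aᵢ)×P(Aᵢ)
  9/50×48/109 = 216/2725
  17/100×29/109 = 493/10900
  17/100×32/109 = 136/2725
Sum = 1901/10900

P(defect) = 1901/10900 ≈ 17.44%


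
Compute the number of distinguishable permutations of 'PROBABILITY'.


Letters: 11, freq: {'P': 1, 'R': 1, 'O': 1, 'B': 2, 'A': 1, 'I': 2, 'L': 1, 'T': 1, 'Y': 1}
11!/(1!×1!×1!×2!×1!×2!×1!×1!×1!) = 39916800/4 = 9979200

9979200


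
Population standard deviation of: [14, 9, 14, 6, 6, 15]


Mean = 64/6 = 32/3
  (14-32/3)²=100/9
  (9-32/3)²=25/9
  (14-32/3)²=100/9
  (6-32/3)²=196/9
  (6-32/3)²=196/9
  (15-32/3)²=169/9
Σ(x-μ)² = 262/3
σ² = (262/3)/6 = 131/9

σ = √(131/9) ≈ 3.8152


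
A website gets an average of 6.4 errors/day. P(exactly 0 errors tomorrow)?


Poisson(λ=6.4): P(X=0) = e^(-λ)×λ^k/k!
= e^(-6.4) × 6.4^0 / 0!
≈ 0.001661557273 × 1 / 1 ≈ 0.001662

P(X=0) ≈ 0.001662 ≈ 0.17%


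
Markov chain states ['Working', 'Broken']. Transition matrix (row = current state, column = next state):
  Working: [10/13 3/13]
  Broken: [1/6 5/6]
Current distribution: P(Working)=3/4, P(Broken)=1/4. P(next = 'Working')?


P(next=Working) = Σᵢ P(now=i)×P(i→Working)
= 3/4×10/13 + 1/4×1/6
= 15/26 + 1/24 = 193/312

P = 193/312 ≈ 0.6186


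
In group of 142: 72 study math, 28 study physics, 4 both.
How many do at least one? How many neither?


|A∪B| = 72+28-4 = 96
Neither = 142-96 = 46

At least one: 96; Neither: 46


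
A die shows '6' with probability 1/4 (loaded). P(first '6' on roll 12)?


Geometric: P(X=12) = (1-p)^(k-1)×p = (3/4)^11×1/4 = 177147/16777216

P(X=12) = 177147/16777216 ≈ 1.06%


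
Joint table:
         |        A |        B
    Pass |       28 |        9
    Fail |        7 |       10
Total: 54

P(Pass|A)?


P(Pass|A) = 28/(28+7) = 28/35 = 4/5

P = 4/5 ≈ 80.00%


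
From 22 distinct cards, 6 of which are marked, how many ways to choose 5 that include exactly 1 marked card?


Choose 1 of the 6 marked cards and 4 of the other 16 cards:
C(6,1)×C(16,4) = 6×1820 = 10920

10920


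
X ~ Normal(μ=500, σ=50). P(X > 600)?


z = (600-500)/50 = 2.0
P(X > 600) = 1 - P(Z ≤ 2.0) = 1 - 0.9772 = 0.0228

P(X > 600) ≈ 0.0228


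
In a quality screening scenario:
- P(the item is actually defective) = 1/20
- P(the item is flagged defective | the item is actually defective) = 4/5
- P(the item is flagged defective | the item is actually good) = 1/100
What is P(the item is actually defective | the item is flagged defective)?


Using Bayes' theorem:
P(A|B) = P(B|A)·P(A) / P(B)

P(the item is flagged defective) = 4/5 × 1/20 + 1/100 × 19/20
= 1/25 + 19/2000 = 99/2000

P(the item is actually defective|the item is flagged defective) = (1/25) / (99/2000) = 80/99

P(the item is actually defective|the item is flagged defective) = 80/99 ≈ 80.81%


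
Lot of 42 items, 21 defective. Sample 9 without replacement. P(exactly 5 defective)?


Hypergeometric: C(21,5)×C(21,4)/C(42,9)
= 20349×5985/445891810 = 10773/39442

P(X=5) = 10773/39442 ≈ 27.31%


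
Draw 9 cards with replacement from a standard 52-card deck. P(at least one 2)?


P(not a 2) = 48/52 = 12/13
P(none in 9 draws) = (12/13)^9 = 5159780352/10604499373
P(≥1 2) = 1 - 5159780352/10604499373 = 5444719021/10604499373

P = 5444719021/10604499373 ≈ 51.34%


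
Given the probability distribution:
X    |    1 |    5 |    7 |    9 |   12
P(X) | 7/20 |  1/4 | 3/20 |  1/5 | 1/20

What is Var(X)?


E[X] = 101/20
E[X²] = 747/20
Var(X) = E[X²] - (E[X])² = 747/20 - 10201/400 = 4739/400

Var(X) = 4739/400 ≈ 11.8475


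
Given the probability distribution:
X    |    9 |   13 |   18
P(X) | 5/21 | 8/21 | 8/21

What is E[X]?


E[X] = Σ x·P(X=x)
= (9)×(5/21) + (13)×(8/21) + (18)×(8/21)
= 293/21

E[X] = 293/21


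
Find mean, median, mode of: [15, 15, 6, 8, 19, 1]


Sorted: [1, 6, 8, 15, 15, 19]
Mean = 64/6 = 32/3
Median = 23/2
Freq: {15: 2, 6: 1, 8: 1, 19: 1, 1: 1}
Mode: [15]

Mean=32/3, Median=23/2, Mode=15


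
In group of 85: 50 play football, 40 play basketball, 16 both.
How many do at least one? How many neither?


|A∪B| = 50+40-16 = 74
Neither = 85-74 = 11

At least one: 74; Neither: 11


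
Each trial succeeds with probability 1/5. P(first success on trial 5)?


Geometric: P(X=5) = (1-p)^(k-1)×p = (4/5)^4×1/5 = 256/3125

P(X=5) = 256/3125 ≈ 8.19%
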